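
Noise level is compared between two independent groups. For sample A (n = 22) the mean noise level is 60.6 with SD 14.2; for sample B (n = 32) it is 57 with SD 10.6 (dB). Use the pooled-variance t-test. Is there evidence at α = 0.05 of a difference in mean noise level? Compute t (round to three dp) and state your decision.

t = 1.067; fail to reject H0

Let group 1 = sample A, group 2 = sample B. H0: μ_1 = μ_2; H1: μ_1 ≠ μ_2 (two-sample pooled-variance t-test, two-sided).
s_p² = [(22−1)·14.2² + (32−1)·10.6²]/(22+32−2) = 148.415
t = (60.6 − 57)/√[148.415·(1/22 + 1/32)] = 1.067
df = n₁ + n₂ − 2 = 52
Two-sided p-value ≈ 0.291
Since p ≈ 0.291 > α = 0.05, fail to reject H0; the data do not provide sufficient evidence against H0.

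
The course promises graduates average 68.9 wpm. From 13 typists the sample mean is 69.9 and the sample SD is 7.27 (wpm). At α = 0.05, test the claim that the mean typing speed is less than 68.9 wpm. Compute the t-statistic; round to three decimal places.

0.496

H0: μ = 68.9; H1: μ < 68.9 (one-sample t-test, left-tailed).
t = (x̄ − μ₀)/(s/√n) = (69.9 − 68.9)/(7.27/√13) = 0.496
df = n − 1 = 12
p-value = P(T ≤ 0.496) ≈ 0.686
Since p ≈ 0.686 > α = 0.05, fail to reject H0; the data do not provide sufficient evidence against H0.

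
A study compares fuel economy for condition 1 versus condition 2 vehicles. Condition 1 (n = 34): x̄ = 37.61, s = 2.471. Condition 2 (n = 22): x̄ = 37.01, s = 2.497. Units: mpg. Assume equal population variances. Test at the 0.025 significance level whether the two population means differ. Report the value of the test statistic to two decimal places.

Let group 1 = condition 1, group 2 = condition 2. H0: μ_1 = μ_2; H1: μ_1 ≠ μ_2 (two-sample pooled-variance t-test, two-sided).
s_p² = [(34−1)·2.471² + (22−1)·2.497²]/(34+22−2) = 6.15607
t = (37.61 − 37.01)/√[6.15607·(1/34 + 1/22)] = 0.88
df = n₁ + n₂ − 2 = 54
Two-sided p-value ≈ 0.381
Since p ≈ 0.381 > α = 0.025, fail to reject H0; the evidence is not statistically significant.

0.88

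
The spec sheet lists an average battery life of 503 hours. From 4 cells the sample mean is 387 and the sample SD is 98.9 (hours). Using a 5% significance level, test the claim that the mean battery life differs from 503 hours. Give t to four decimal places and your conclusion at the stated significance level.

t = -2.3458; fail to reject H0

H0: μ = 503; H1: μ ≠ 503 (one-sample t-test, two-sided).
t = (x̄ − μ₀)/(s/√n) = (387 − 503)/(98.9/√4) = -2.3458
df = n − 1 = 3
Two-sided p-value ≈ 0.101
Since p ≈ 0.101 > α = 0.05, fail to reject H0; the data do not provide sufficient evidence against H0.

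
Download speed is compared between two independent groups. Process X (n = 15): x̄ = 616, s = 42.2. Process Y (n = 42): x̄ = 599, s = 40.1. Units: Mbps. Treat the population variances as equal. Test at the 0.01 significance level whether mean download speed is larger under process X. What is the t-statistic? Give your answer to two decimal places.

Let group 1 = process X, group 2 = process Y. H0: μ_1 = μ_2; H1: μ_1 > μ_2 (two-sample pooled-variance t-test, right-tailed).
s_p² = [(15−1)·42.2² + (42−1)·40.1²]/(15+42−2) = 1652
t = (616 − 599)/√[1652·(1/15 + 1/42)] = 1.39
df = n₁ + n₂ − 2 = 55
p-value = P(T ≥ 1.39) ≈ 0.085
Since p ≈ 0.085 > α = 0.01, fail to reject H0; the data do not provide sufficient evidence against H0.

1.39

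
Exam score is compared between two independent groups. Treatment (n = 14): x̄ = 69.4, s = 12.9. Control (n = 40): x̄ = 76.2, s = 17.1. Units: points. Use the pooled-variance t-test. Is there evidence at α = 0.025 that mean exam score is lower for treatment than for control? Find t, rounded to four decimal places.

Let group 1 = treatment, group 2 = control. H0: μ_1 = μ_2; H1: μ_1 < μ_2 (two-sample pooled-variance t-test, left-tailed).
s_p² = [(14−1)·12.9² + (40−1)·17.1²]/(14+40−2) = 260.91
t = (69.4 − 76.2)/√[260.91·(1/14 + 1/40)] = -1.3557
df = n₁ + n₂ − 2 = 52
p-value = P(T ≤ -1.3557) ≈ 0.0905
Since p ≈ 0.0905 > α = 0.025, fail to reject H0; the evidence is not statistically significant.

-1.3557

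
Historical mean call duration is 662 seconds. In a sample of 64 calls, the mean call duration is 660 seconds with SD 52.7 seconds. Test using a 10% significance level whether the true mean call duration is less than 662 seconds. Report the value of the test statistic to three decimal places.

H0: μ = 662; H1: μ < 662 (one-sample t-test, left-tailed).
t = (x̄ − μ₀)/(s/√n) = (660 − 662)/(52.7/√64) = -0.304
df = n − 1 = 63
p-value = P(T ≤ -0.304) ≈ 0.381
Since p ≈ 0.381 > α = 0.1, fail to reject H0; the data do not provide sufficient evidence against H0.

-0.304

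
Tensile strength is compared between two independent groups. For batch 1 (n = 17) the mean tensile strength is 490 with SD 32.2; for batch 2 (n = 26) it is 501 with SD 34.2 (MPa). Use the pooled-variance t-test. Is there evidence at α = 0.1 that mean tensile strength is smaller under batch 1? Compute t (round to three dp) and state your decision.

Let group 1 = batch 1, group 2 = batch 2. H0: μ_1 = μ_2; H1: μ_1 < μ_2 (two-sample pooled-variance t-test, left-tailed).
s_p² = [(17−1)·32.2² + (26−1)·34.2²]/(17+26−2) = 1117.82
t = (490 − 501)/√[1117.82·(1/17 + 1/26)] = -1.055
df = n₁ + n₂ − 2 = 41
p-value = P(T ≤ -1.055) ≈ 0.1488
Since p ≈ 0.1488 > α = 0.1, fail to reject H0; the evidence is not statistically significant.

t = -1.055; fail to reject H0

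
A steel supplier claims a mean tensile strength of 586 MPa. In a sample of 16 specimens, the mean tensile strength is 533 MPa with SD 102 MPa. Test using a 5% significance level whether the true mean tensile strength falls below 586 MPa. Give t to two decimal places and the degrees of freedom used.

t = -2.08, df = 15

H0: μ = 586; H1: μ < 586 (one-sample t-test, left-tailed).
t = (x̄ − μ₀)/(s/√n) = (533 − 586)/(102/√16) = -2.08
df = n − 1 = 15
p-value = P(T ≤ -2.08) ≈ 0.028
Since p ≈ 0.028 < α = 0.05, reject H0; the data support H1.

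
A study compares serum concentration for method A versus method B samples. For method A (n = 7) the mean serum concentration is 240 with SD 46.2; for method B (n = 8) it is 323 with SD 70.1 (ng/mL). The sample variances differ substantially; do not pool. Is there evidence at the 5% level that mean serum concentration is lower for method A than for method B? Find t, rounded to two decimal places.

-2.74

Let group 1 = method A, group 2 = method B. H0: μ_1 = μ_2; H1: μ_1 < μ_2 (Welch's two-sample t-test, left-tailed).
t = (x̄_1 − x̄_2)/√(s_1²/n_1 + s_2²/n_2) = (240 − 323)/√(46.2²/7 + 70.1²/8) = -2.74
Welch–Satterthwaite df ≈ 12.17
p-value = P(T ≤ -2.74) ≈ 0.009
Since p ≈ 0.009 < α = 0.05, reject H0; the evidence is statistically significant.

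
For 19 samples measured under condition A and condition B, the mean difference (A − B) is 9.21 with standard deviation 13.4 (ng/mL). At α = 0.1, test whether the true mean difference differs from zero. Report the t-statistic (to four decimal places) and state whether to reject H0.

t = 2.9959; reject H0

H0: μ_d = 0; H1: μ_d ≠ 0 (paired t-test on the differences, two-sided).
t = d̄/(s_d/√n) = 9.21/(13.4/√19) = 2.9959
df = n − 1 = 18
Two-sided p-value ≈ 0.008
Since p ≈ 0.008 < α = 0.1, reject H0; the data support H1.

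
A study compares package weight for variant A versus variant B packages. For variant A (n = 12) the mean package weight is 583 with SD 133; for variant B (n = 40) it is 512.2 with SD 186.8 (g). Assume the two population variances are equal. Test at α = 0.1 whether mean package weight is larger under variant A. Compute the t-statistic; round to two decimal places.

1.22

Let group 1 = variant A, group 2 = variant B. H0: μ_1 = μ_2; H1: μ_1 > μ_2 (two-sample pooled-variance t-test, right-tailed).
s_p² = [(12−1)·133² + (40−1)·186.8²]/(12+40−2) = 31109.1
t = (583 − 512.2)/√[31109.1·(1/12 + 1/40)] = 1.22
df = n₁ + n₂ − 2 = 50
p-value = P(T ≥ 1.22) ≈ 0.1142
Since p ≈ 0.1142 > α = 0.1, fail to reject H0; the evidence is not statistically significant.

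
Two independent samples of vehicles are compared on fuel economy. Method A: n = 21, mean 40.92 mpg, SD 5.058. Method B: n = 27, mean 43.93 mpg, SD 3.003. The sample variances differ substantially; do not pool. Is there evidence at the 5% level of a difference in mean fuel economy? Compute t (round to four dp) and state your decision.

t = -2.4159; reject H0

Let group 1 = method A, group 2 = method B. H0: μ_1 = μ_2; H1: μ_1 ≠ μ_2 (Welch's two-sample t-test, two-sided).
t = (x̄_1 − x̄_2)/√(s_1²/n_1 + s_2²/n_2) = (40.92 − 43.93)/√(5.058²/21 + 3.003²/27) = -2.4159
Welch–Satterthwaite df ≈ 30.70
Two-sided p-value ≈ 0.0218
Since p ≈ 0.0218 < α = 0.05, reject H0; the evidence is statistically significant.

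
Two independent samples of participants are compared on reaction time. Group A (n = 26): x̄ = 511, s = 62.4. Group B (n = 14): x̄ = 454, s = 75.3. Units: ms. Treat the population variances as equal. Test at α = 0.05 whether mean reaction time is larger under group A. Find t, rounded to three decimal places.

Let group 1 = group A, group 2 = group B. H0: μ_1 = μ_2; H1: μ_1 > μ_2 (two-sample pooled-variance t-test, right-tailed).
s_p² = [(26−1)·62.4² + (14−1)·75.3²]/(26+14−2) = 4501.45
t = (511 − 454)/√[4501.45·(1/26 + 1/14)] = 2.563
df = n₁ + n₂ − 2 = 38
p-value = P(T ≥ 2.563) ≈ 0.007
Since p ≈ 0.007 < α = 0.05, reject H0; the data support H1.

2.563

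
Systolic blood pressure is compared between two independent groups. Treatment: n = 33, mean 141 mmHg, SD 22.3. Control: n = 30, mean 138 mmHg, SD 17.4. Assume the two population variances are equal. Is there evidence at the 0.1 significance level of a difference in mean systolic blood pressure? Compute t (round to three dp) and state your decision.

t = 0.591; fail to reject H0

Let group 1 = treatment, group 2 = control. H0: μ_1 = μ_2; H1: μ_1 ≠ μ_2 (two-sample pooled-variance t-test, two-sided).
s_p² = [(33−1)·22.3² + (30−1)·17.4²]/(33+30−2) = 404.809
t = (141 − 138)/√[404.809·(1/33 + 1/30)] = 0.591
df = n₁ + n₂ − 2 = 61
Two-sided p-value ≈ 0.5567
Since p ≈ 0.5567 > α = 0.1, fail to reject H0; the data do not provide sufficient evidence against H0.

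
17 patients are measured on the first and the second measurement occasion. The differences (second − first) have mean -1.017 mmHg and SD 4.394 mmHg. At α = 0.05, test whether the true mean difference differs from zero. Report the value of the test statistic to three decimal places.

H0: μ_d = 0; H1: μ_d ≠ 0 (paired t-test on the differences, two-sided).
t = d̄/(s_d/√n) = -1.017/(4.394/√17) = -0.954
df = n − 1 = 16
Two-sided p-value ≈ 0.354
Since p ≈ 0.354 > α = 0.05, fail to reject H0; the data do not provide sufficient evidence against H0.

-0.954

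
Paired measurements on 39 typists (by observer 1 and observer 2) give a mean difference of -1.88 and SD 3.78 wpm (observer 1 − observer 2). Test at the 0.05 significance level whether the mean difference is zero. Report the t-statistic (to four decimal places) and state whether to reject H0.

H0: μ_d = 0; H1: μ_d ≠ 0 (paired t-test on the differences, two-sided).
t = d̄/(s_d/√n) = -1.88/(3.78/√39) = -3.1060
df = n − 1 = 38
Two-sided p-value ≈ 0.0036
Since p ≈ 0.0036 < α = 0.05, reject H0; the evidence is statistically significant.

t = -3.1060; reject H0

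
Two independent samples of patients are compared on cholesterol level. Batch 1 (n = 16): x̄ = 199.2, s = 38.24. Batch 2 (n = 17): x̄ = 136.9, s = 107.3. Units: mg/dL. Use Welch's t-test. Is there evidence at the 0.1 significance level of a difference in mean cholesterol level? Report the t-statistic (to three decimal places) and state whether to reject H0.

t = 2.247; reject H0

Let group 1 = batch 1, group 2 = batch 2. H0: μ_1 = μ_2; H1: μ_1 ≠ μ_2 (Welch's two-sample t-test, two-sided).
t = (x̄_1 − x̄_2)/√(s_1²/n_1 + s_2²/n_2) = (199.2 − 136.9)/√(38.24²/16 + 107.3²/17) = 2.247
Welch–Satterthwaite df ≈ 20.22
Two-sided p-value ≈ 0.036
Since p ≈ 0.036 < α = 0.1, reject H0; the evidence is statistically significant.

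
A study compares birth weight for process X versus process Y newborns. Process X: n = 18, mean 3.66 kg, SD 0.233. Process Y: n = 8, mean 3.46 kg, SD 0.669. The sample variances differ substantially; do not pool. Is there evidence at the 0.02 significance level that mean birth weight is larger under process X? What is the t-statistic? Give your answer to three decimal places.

0.824

Let group 1 = process X, group 2 = process Y. H0: μ_1 = μ_2; H1: μ_1 > μ_2 (Welch's two-sample t-test, right-tailed).
t = (x̄_1 − x̄_2)/√(s_1²/n_1 + s_2²/n_2) = (3.66 − 3.46)/√(0.233²/18 + 0.669²/8) = 0.824
Welch–Satterthwaite df ≈ 7.77
p-value = P(T ≥ 0.824) ≈ 0.217
Since p ≈ 0.217 > α = 0.02, fail to reject H0; the data do not provide sufficient evidence against H0.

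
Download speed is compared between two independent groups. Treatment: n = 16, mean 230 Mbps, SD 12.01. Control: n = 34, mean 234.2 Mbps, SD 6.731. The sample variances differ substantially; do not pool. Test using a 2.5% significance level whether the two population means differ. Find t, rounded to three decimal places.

Let group 1 = treatment, group 2 = control. H0: μ_1 = μ_2; H1: μ_1 ≠ μ_2 (Welch's two-sample t-test, two-sided).
t = (x̄_1 − x̄_2)/√(s_1²/n_1 + s_2²/n_2) = (230 − 234.2)/√(12.01²/16 + 6.731²/34) = -1.306
Welch–Satterthwaite df ≈ 19.57
Two-sided p-value ≈ 0.207
Since p ≈ 0.207 > α = 0.025, fail to reject H0; the data do not provide sufficient evidence against H0.

-1.306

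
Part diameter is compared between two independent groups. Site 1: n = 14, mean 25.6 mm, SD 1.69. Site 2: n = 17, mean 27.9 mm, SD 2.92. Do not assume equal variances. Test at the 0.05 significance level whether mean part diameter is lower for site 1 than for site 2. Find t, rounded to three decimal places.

-2.738

Let group 1 = site 1, group 2 = site 2. H0: μ_1 = μ_2; H1: μ_1 < μ_2 (Welch's two-sample t-test, left-tailed).
t = (x̄_1 − x̄_2)/√(s_1²/n_1 + s_2²/n_2) = (25.6 − 27.9)/√(1.69²/14 + 2.92²/17) = -2.738
Welch–Satterthwaite df ≈ 26.31
p-value = P(T ≤ -2.738) ≈ 0.005
Since p ≈ 0.005 < α = 0.05, reject H0; the evidence is statistically significant.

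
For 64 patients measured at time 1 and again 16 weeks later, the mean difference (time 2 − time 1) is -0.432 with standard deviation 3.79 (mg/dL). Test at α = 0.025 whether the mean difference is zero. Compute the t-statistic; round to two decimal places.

-0.91

H0: μ_d = 0; H1: μ_d ≠ 0 (paired t-test on the differences, two-sided).
t = d̄/(s_d/√n) = -0.432/(3.79/√64) = -0.91
df = n − 1 = 63
Two-sided p-value ≈ 0.3653
Since p ≈ 0.3653 > α = 0.025, fail to reject H0; the data do not provide sufficient evidence against H0.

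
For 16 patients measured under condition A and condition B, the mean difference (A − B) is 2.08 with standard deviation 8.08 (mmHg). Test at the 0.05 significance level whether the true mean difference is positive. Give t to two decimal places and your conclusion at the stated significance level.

t = 1.03; fail to reject H0

H0: μ_d = 0; H1: μ_d > 0 (paired t-test on the differences, right-tailed).
t = d̄/(s_d/√n) = 2.08/(8.08/√16) = 1.03
df = n − 1 = 15
p-value = P(T ≥ 1.03) ≈ 0.160
Since p ≈ 0.160 > α = 0.05, fail to reject H0; the evidence is not statistically significant.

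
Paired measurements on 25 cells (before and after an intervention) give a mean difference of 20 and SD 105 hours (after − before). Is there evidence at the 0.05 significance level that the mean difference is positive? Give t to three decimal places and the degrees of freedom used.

H0: μ_d = 0; H1: μ_d > 0 (paired t-test on the differences, right-tailed).
t = d̄/(s_d/√n) = 20/(105/√25) = 0.952
df = n − 1 = 24
p-value = P(T ≥ 0.952) ≈ 0.175
Since p ≈ 0.175 > α = 0.05, fail to reject H0; the evidence is not statistically significant.

t = 0.952, df = 24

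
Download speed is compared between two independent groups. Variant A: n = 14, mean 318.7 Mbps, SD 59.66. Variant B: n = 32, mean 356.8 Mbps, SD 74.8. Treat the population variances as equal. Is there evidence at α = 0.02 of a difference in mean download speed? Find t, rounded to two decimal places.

Let group 1 = variant A, group 2 = variant B. H0: μ_1 = μ_2; H1: μ_1 ≠ μ_2 (two-sample pooled-variance t-test, two-sided).
s_p² = [(14−1)·59.66² + (32−1)·74.8²]/(14+32−2) = 4993.58
t = (318.7 − 356.8)/√[4993.58·(1/14 + 1/32)] = -1.68
df = n₁ + n₂ − 2 = 44
Two-sided p-value ≈ 0.100
Since p ≈ 0.100 > α = 0.02, fail to reject H0; the evidence is not statistically significant.

-1.68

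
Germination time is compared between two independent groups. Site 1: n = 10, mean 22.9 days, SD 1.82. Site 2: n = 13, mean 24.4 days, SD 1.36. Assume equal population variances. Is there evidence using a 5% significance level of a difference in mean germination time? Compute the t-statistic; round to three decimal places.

Let group 1 = site 1, group 2 = site 2. H0: μ_1 = μ_2; H1: μ_1 ≠ μ_2 (two-sample pooled-variance t-test, two-sided).
s_p² = [(10−1)·1.82² + (13−1)·1.36²]/(10+13−2) = 2.47651
t = (22.9 − 24.4)/√[2.47651·(1/10 + 1/13)] = -2.266
df = n₁ + n₂ − 2 = 21
Two-sided p-value ≈ 0.0341
Since p ≈ 0.0341 < α = 0.05, reject H0; the data support H1.

-2.266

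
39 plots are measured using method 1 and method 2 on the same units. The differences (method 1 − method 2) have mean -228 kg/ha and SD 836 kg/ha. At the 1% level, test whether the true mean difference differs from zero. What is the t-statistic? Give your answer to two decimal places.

H0: μ_d = 0; H1: μ_d ≠ 0 (paired t-test on the differences, two-sided).
t = d̄/(s_d/√n) = -228/(836/√39) = -1.70
df = n − 1 = 38
Two-sided p-value ≈ 0.097
Since p ≈ 0.097 > α = 0.01, fail to reject H0; the data do not provide sufficient evidence against H0.

-1.70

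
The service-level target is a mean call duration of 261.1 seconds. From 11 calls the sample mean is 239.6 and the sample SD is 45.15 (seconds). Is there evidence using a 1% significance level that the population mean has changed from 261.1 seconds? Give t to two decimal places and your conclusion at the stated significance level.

H0: μ = 261.1; H1: μ ≠ 261.1 (one-sample t-test, two-sided).
t = (x̄ − μ₀)/(s/√n) = (239.6 − 261.1)/(45.15/√11) = -1.58
df = n − 1 = 10
Two-sided p-value ≈ 0.1453
Since p ≈ 0.1453 > α = 0.01, fail to reject H0; the evidence is not statistically significant.

t = -1.58; fail to reject H0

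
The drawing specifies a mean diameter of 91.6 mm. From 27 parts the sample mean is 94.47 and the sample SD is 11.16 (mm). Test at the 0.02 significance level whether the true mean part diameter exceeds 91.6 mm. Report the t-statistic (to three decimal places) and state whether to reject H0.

t = 1.336; fail to reject H0

H0: μ = 91.6; H1: μ > 91.6 (one-sample t-test, right-tailed).
t = (x̄ − μ₀)/(s/√n) = (94.47 − 91.6)/(11.16/√27) = 1.336
df = n − 1 = 26
p-value = P(T ≥ 1.336) ≈ 0.0965
Since p ≈ 0.0965 > α = 0.02, fail to reject H0; the evidence is not statistically significant.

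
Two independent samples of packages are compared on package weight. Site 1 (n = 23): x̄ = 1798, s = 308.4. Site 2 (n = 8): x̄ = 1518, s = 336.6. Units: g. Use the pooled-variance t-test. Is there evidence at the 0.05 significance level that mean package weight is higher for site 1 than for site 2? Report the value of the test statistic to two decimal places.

Let group 1 = site 1, group 2 = site 2. H0: μ_1 = μ_2; H1: μ_1 > μ_2 (two-sample pooled-variance t-test, right-tailed).
s_p² = [(23−1)·308.4² + (8−1)·336.6²]/(23+8−2) = 99501
t = (1798 − 1518)/√[99501·(1/23 + 1/8)] = 2.16
df = n₁ + n₂ − 2 = 29
p-value = P(T ≥ 2.16) ≈ 0.019
Since p ≈ 0.019 < α = 0.05, reject H0; the data support H1.

2.16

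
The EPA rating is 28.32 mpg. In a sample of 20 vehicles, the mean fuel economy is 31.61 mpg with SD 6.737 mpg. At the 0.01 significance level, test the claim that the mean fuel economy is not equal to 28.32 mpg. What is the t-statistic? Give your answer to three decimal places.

H0: μ = 28.32; H1: μ ≠ 28.32 (one-sample t-test, two-sided).
t = (x̄ − μ₀)/(s/√n) = (31.61 − 28.32)/(6.737/√20) = 2.184
df = n − 1 = 19
Two-sided p-value ≈ 0.042
Since p ≈ 0.042 > α = 0.01, fail to reject H0; the evidence is not statistically significant.

2.184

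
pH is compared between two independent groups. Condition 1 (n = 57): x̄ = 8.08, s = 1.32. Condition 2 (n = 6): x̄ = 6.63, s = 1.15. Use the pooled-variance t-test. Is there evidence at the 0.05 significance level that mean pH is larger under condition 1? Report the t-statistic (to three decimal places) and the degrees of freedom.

t = 2.585, df = 61

Let group 1 = condition 1, group 2 = condition 2. H0: μ_1 = μ_2; H1: μ_1 > μ_2 (two-sample pooled-variance t-test, right-tailed).
s_p² = [(57−1)·1.32² + (6−1)·1.15²]/(57+6−2) = 1.70798
t = (8.08 − 6.63)/√[1.70798·(1/57 + 1/6)] = 2.585
df = n₁ + n₂ − 2 = 61
p-value = P(T ≥ 2.585) ≈ 0.0061
Since p ≈ 0.0061 < α = 0.05, reject H0; the data support H1.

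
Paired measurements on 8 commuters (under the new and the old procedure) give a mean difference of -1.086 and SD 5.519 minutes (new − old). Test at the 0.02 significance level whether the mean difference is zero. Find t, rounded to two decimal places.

-0.56

H0: μ_d = 0; H1: μ_d ≠ 0 (paired t-test on the differences, two-sided).
t = d̄/(s_d/√n) = -1.086/(5.519/√8) = -0.56
df = n − 1 = 7
Two-sided p-value ≈ 0.5952
Since p ≈ 0.5952 > α = 0.02, fail to reject H0; the evidence is not statistically significant.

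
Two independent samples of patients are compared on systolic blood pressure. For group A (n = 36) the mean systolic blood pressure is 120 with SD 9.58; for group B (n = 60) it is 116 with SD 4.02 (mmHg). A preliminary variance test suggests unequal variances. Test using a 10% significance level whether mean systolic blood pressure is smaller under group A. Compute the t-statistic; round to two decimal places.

Let group 1 = group A, group 2 = group B. H0: μ_1 = μ_2; H1: μ_1 < μ_2 (Welch's two-sample t-test, left-tailed).
t = (x̄_1 − x̄_2)/√(s_1²/n_1 + s_2²/n_2) = (120 − 116)/√(9.58²/36 + 4.02²/60) = 2.38
Welch–Satterthwaite df ≈ 42.50
p-value = P(T ≤ 2.38) ≈ 0.989
Since p ≈ 0.989 > α = 0.1, fail to reject H0; the evidence is not statistically significant.

2.38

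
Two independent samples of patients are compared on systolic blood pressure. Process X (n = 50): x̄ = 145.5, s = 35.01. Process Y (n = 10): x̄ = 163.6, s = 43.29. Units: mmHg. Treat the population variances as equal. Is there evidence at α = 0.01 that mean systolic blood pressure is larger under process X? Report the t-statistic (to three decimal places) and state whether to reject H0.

Let group 1 = process X, group 2 = process Y. H0: μ_1 = μ_2; H1: μ_1 > μ_2 (two-sample pooled-variance t-test, right-tailed).
s_p² = [(50−1)·35.01² + (10−1)·43.29²]/(50+10−2) = 1326.3
t = (145.5 − 163.6)/√[1326.3·(1/50 + 1/10)] = -1.435
df = n₁ + n₂ − 2 = 58
p-value = P(T ≥ -1.435) ≈ 0.922
Since p ≈ 0.922 > α = 0.01, fail to reject H0; the data do not provide sufficient evidence against H0.

t = -1.435; fail to reject H0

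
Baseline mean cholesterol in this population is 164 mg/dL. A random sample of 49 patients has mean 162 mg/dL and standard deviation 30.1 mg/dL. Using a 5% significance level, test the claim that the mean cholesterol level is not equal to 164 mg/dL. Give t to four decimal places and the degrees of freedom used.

t = -0.4651, df = 48

H0: μ = 164; H1: μ ≠ 164 (one-sample t-test, two-sided).
t = (x̄ − μ₀)/(s/√n) = (162 − 164)/(30.1/√49) = -0.4651
df = n − 1 = 48
Two-sided p-value ≈ 0.6440
Since p ≈ 0.6440 > α = 0.05, fail to reject H0; the data do not provide sufficient evidence against H0.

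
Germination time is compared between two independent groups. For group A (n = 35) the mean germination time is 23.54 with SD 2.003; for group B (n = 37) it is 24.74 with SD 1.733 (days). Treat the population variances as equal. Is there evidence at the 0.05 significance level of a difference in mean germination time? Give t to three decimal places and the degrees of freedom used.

t = -2.723, df = 70

Let group 1 = group A, group 2 = group B. H0: μ_1 = μ_2; H1: μ_1 ≠ μ_2 (two-sample pooled-variance t-test, two-sided).
s_p² = [(35−1)·2.003² + (37−1)·1.733²]/(35+37−2) = 3.49324
t = (23.54 − 24.74)/√[3.49324·(1/35 + 1/37)] = -2.723
df = n₁ + n₂ − 2 = 70
Two-sided p-value ≈ 0.008
Since p ≈ 0.008 < α = 0.05, reject H0; the evidence is statistically significant.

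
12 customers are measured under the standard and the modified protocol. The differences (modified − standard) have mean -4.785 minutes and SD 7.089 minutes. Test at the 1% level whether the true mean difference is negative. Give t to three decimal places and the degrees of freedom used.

t = -2.338, df = 11

H0: μ_d = 0; H1: μ_d < 0 (paired t-test on the differences, left-tailed).
t = d̄/(s_d/√n) = -4.785/(7.089/√12) = -2.338
df = n − 1 = 11
p-value = P(T ≤ -2.338) ≈ 0.0196
Since p ≈ 0.0196 > α = 0.01, fail to reject H0; the evidence is not statistically significant.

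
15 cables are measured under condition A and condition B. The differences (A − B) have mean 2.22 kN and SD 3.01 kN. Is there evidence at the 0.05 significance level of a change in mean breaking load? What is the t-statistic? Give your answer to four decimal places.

H0: μ_d = 0; H1: μ_d ≠ 0 (paired t-test on the differences, two-sided).
t = d̄/(s_d/√n) = 2.22/(3.01/√15) = 2.8565
df = n − 1 = 14
Two-sided p-value ≈ 0.013
Since p ≈ 0.013 < α = 0.05, reject H0; the evidence is statistically significant.

2.8565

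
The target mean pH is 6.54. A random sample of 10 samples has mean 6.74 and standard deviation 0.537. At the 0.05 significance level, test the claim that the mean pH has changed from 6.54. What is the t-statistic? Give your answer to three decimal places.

1.178

H0: μ = 6.54; H1: μ ≠ 6.54 (one-sample t-test, two-sided).
t = (x̄ − μ₀)/(s/√n) = (6.74 − 6.54)/(0.537/√10) = 1.178
df = n − 1 = 9
Two-sided p-value ≈ 0.2691
Since p ≈ 0.2691 > α = 0.05, fail to reject H0; the data do not provide sufficient evidence against H0.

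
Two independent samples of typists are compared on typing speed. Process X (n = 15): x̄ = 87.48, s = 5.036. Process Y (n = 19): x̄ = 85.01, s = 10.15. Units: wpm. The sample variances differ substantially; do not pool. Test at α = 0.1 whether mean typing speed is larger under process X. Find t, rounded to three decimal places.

Let group 1 = process X, group 2 = process Y. H0: μ_1 = μ_2; H1: μ_1 > μ_2 (Welch's two-sample t-test, right-tailed).
t = (x̄_1 − x̄_2)/√(s_1²/n_1 + s_2²/n_2) = (87.48 − 85.01)/√(5.036²/15 + 10.15²/19) = 0.926
Welch–Satterthwaite df ≈ 27.53
p-value = P(T ≥ 0.926) ≈ 0.181
Since p ≈ 0.181 > α = 0.1, fail to reject H0; the data do not provide sufficient evidence against H0.

0.926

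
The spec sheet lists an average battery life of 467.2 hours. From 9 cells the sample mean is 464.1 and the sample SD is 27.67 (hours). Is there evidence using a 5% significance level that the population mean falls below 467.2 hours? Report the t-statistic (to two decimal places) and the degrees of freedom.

t = -0.34, df = 8

H0: μ = 467.2; H1: μ < 467.2 (one-sample t-test, left-tailed).
t = (x̄ − μ₀)/(s/√n) = (464.1 − 467.2)/(27.67/√9) = -0.34
df = n − 1 = 8
p-value = P(T ≤ -0.34) ≈ 0.373
Since p ≈ 0.373 > α = 0.05, fail to reject H0; the evidence is not statistically significant.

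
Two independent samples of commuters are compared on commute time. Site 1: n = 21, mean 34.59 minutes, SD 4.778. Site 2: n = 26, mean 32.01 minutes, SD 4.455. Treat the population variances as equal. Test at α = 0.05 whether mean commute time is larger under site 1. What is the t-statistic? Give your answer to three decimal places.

Let group 1 = site 1, group 2 = site 2. H0: μ_1 = μ_2; H1: μ_1 > μ_2 (two-sample pooled-variance t-test, right-tailed).
s_p² = [(21−1)·4.778² + (26−1)·4.455²]/(21+26−2) = 21.1725
t = (34.59 − 32.01)/√[21.1725·(1/21 + 1/26)] = 1.911
df = n₁ + n₂ − 2 = 45
p-value = P(T ≥ 1.911) ≈ 0.0312
Since p ≈ 0.0312 < α = 0.05, reject H0; the data support H1.

1.911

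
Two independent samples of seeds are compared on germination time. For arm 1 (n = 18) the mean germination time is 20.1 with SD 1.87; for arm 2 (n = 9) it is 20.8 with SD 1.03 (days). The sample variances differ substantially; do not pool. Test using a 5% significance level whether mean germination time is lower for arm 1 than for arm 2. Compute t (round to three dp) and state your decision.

Let group 1 = arm 1, group 2 = arm 2. H0: μ_1 = μ_2; H1: μ_1 < μ_2 (Welch's two-sample t-test, left-tailed).
t = (x̄_1 − x̄_2)/√(s_1²/n_1 + s_2²/n_2) = (20.1 − 20.8)/√(1.87²/18 + 1.03²/9) = -1.253
Welch–Satterthwaite df ≈ 24.62
p-value = P(T ≤ -1.253) ≈ 0.111
Since p ≈ 0.111 > α = 0.05, fail to reject H0; the evidence is not statistically significant.

t = -1.253; fail to reject H0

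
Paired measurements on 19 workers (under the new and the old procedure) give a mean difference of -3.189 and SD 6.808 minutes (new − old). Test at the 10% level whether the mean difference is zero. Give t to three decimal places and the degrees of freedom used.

H0: μ_d = 0; H1: μ_d ≠ 0 (paired t-test on the differences, two-sided).
t = d̄/(s_d/√n) = -3.189/(6.808/√19) = -2.042
df = n − 1 = 18
Two-sided p-value ≈ 0.0561
Since p ≈ 0.0561 < α = 0.1, reject H0; the data support H1.

t = -2.042, df = 18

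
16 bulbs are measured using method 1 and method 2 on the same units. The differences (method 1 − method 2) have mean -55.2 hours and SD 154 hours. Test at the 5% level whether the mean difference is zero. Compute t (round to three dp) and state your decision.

H0: μ_d = 0; H1: μ_d ≠ 0 (paired t-test on the differences, two-sided).
t = d̄/(s_d/√n) = -55.2/(154/√16) = -1.434
df = n − 1 = 15
Two-sided p-value ≈ 0.172
Since p ≈ 0.172 > α = 0.05, fail to reject H0; the evidence is not statistically significant.

t = -1.434; fail to reject H0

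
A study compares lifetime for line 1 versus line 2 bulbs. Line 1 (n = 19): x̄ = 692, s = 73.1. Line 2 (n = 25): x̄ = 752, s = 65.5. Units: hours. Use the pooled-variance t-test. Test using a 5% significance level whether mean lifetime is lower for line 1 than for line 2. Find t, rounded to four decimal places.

-2.8629

Let group 1 = line 1, group 2 = line 2. H0: μ_1 = μ_2; H1: μ_1 < μ_2 (two-sample pooled-variance t-test, left-tailed).
s_p² = [(19−1)·73.1² + (25−1)·65.5²]/(19+25−2) = 4741.69
t = (692 − 752)/√[4741.69·(1/19 + 1/25)] = -2.8629
df = n₁ + n₂ − 2 = 42
p-value = P(T ≤ -2.8629) ≈ 0.0033
Since p ≈ 0.0033 < α = 0.05, reject H0; the data support H1.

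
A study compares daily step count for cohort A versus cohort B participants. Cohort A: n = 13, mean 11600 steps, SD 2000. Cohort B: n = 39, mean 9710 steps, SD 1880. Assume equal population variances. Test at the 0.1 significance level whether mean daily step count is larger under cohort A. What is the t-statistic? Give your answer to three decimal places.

Let group 1 = cohort A, group 2 = cohort B. H0: μ_1 = μ_2; H1: μ_1 > μ_2 (two-sample pooled-variance t-test, right-tailed).
s_p² = [(13−1)·2000² + (39−1)·1880²]/(13+39−2) = 3646140
t = (11600 − 9710)/√[3646140·(1/13 + 1/39)] = 3.091
df = n₁ + n₂ − 2 = 50
p-value = P(T ≥ 3.091) ≈ 0.0016
Since p ≈ 0.0016 < α = 0.1, reject H0; the data support H1.

3.091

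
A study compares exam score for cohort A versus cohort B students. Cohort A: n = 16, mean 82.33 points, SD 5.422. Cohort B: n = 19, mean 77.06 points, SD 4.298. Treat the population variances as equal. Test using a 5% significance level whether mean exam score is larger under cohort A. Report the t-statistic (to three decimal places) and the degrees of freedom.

Let group 1 = cohort A, group 2 = cohort B. H0: μ_1 = μ_2; H1: μ_1 > μ_2 (two-sample pooled-variance t-test, right-tailed).
s_p² = [(16−1)·5.422² + (19−1)·4.298²]/(16+19−2) = 23.4388
t = (82.33 − 77.06)/√[23.4388·(1/16 + 1/19)] = 3.208
df = n₁ + n₂ − 2 = 33
p-value = P(T ≥ 3.208) ≈ 0.0015
Since p ≈ 0.0015 < α = 0.05, reject H0; the evidence is statistically significant.

t = 3.208, df = 33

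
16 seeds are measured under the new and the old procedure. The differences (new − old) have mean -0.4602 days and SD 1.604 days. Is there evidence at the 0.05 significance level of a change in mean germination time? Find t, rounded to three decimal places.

-1.148

H0: μ_d = 0; H1: μ_d ≠ 0 (paired t-test on the differences, two-sided).
t = d̄/(s_d/√n) = -0.4602/(1.604/√16) = -1.148
df = n − 1 = 15
Two-sided p-value ≈ 0.269
Since p ≈ 0.269 > α = 0.05, fail to reject H0; the evidence is not statistically significant.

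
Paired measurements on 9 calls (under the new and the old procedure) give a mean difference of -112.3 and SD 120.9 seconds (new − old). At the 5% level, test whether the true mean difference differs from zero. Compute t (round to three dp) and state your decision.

t = -2.787; reject H0

H0: μ_d = 0; H1: μ_d ≠ 0 (paired t-test on the differences, two-sided).
t = d̄/(s_d/√n) = -112.3/(120.9/√9) = -2.787
df = n − 1 = 8
Two-sided p-value ≈ 0.024
Since p ≈ 0.024 < α = 0.05, reject H0; the evidence is statistically significant.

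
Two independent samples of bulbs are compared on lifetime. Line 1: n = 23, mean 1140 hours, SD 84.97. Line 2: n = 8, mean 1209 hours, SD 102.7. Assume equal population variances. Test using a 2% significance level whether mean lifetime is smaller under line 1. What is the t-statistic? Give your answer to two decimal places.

Let group 1 = line 1, group 2 = line 2. H0: μ_1 = μ_2; H1: μ_1 < μ_2 (two-sample pooled-variance t-test, left-tailed).
s_p² = [(23−1)·84.97² + (8−1)·102.7²]/(23+8−2) = 8023.06
t = (1140 − 1209)/√[8023.06·(1/23 + 1/8)] = -1.88
df = n₁ + n₂ − 2 = 29
p-value = P(T ≤ -1.88) ≈ 0.035
Since p ≈ 0.035 > α = 0.02, fail to reject H0; the data do not provide sufficient evidence against H0.

-1.88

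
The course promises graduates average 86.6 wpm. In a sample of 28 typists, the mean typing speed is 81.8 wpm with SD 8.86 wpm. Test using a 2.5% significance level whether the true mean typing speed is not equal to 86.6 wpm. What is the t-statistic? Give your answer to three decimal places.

H0: μ = 86.6; H1: μ ≠ 86.6 (one-sample t-test, two-sided).
t = (x̄ − μ₀)/(s/√n) = (81.8 − 86.6)/(8.86/√28) = -2.867
df = n − 1 = 27
Two-sided p-value ≈ 0.0079
Since p ≈ 0.0079 < α = 0.025, reject H0; the data support H1.

-2.867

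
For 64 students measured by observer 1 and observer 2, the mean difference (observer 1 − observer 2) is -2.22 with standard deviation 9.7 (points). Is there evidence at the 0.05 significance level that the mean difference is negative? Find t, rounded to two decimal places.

-1.83

H0: μ_d = 0; H1: μ_d < 0 (paired t-test on the differences, left-tailed).
t = d̄/(s_d/√n) = -2.22/(9.7/√64) = -1.83
df = n − 1 = 63
p-value = P(T ≤ -1.83) ≈ 0.036
Since p ≈ 0.036 < α = 0.05, reject H0; the evidence is statistically significant.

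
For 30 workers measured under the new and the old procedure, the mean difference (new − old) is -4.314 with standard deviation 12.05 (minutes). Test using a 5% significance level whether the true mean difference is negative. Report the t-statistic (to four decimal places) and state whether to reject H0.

t = -1.9609; reject H0

H0: μ_d = 0; H1: μ_d < 0 (paired t-test on the differences, left-tailed).
t = d̄/(s_d/√n) = -4.314/(12.05/√30) = -1.9609
df = n − 1 = 29
p-value = P(T ≤ -1.9609) ≈ 0.030
Since p ≈ 0.030 < α = 0.05, reject H0; the evidence is statistically significant.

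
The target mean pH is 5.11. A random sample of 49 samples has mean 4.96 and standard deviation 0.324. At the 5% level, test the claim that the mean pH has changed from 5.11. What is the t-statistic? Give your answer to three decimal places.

H0: μ = 5.11; H1: μ ≠ 5.11 (one-sample t-test, two-sided).
t = (x̄ − μ₀)/(s/√n) = (4.96 − 5.11)/(0.324/√49) = -3.241
df = n − 1 = 48
Two-sided p-value ≈ 0.0022
Since p ≈ 0.0022 < α = 0.05, reject H0; the evidence is statistically significant.

-3.241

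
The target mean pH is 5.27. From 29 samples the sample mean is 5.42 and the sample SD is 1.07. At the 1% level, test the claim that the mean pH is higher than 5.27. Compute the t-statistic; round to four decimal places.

H0: μ = 5.27; H1: μ > 5.27 (one-sample t-test, right-tailed).
t = (x̄ − μ₀)/(s/√n) = (5.42 − 5.27)/(1.07/√29) = 0.7549
df = n − 1 = 28
p-value = P(T ≥ 0.7549) ≈ 0.2283
Since p ≈ 0.2283 > α = 0.01, fail to reject H0; the data do not provide sufficient evidence against H0.

0.7549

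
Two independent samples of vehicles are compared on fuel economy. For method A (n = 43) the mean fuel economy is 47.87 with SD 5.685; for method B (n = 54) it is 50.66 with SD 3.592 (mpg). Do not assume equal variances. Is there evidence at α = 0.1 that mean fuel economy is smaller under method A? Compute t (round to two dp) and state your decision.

Let group 1 = method A, group 2 = method B. H0: μ_1 = μ_2; H1: μ_1 < μ_2 (Welch's two-sample t-test, left-tailed).
t = (x̄_1 − x̄_2)/√(s_1²/n_1 + s_2²/n_2) = (47.87 − 50.66)/√(5.685²/43 + 3.592²/54) = -2.80
Welch–Satterthwaite df ≈ 67.54
p-value = P(T ≤ -2.80) ≈ 0.003
Since p ≈ 0.003 < α = 0.1, reject H0; the data support H1.

t = -2.80; reject H0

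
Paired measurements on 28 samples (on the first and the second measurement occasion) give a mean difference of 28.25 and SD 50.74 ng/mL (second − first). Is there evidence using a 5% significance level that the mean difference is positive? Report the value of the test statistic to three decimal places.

H0: μ_d = 0; H1: μ_d > 0 (paired t-test on the differences, right-tailed).
t = d̄/(s_d/√n) = 28.25/(50.74/√28) = 2.946
df = n − 1 = 27
p-value = P(T ≥ 2.946) ≈ 0.003
Since p ≈ 0.003 < α = 0.05, reject H0; the data support H1.

2.946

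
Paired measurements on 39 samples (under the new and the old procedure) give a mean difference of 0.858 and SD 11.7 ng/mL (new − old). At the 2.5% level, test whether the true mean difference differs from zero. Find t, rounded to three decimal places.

H0: μ_d = 0; H1: μ_d ≠ 0 (paired t-test on the differences, two-sided).
t = d̄/(s_d/√n) = 0.858/(11.7/√39) = 0.458
df = n − 1 = 38
Two-sided p-value ≈ 0.650
Since p ≈ 0.650 > α = 0.025, fail to reject H0; the evidence is not statistically significant.

0.458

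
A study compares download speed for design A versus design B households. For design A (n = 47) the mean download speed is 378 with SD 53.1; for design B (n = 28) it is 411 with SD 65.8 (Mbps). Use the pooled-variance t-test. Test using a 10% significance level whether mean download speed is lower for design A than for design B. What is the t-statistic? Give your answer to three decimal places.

-2.378

Let group 1 = design A, group 2 = design B. H0: μ_1 = μ_2; H1: μ_1 < μ_2 (two-sample pooled-variance t-test, left-tailed).
s_p² = [(47−1)·53.1² + (28−1)·65.8²]/(47+28−2) = 3378.11
t = (378 − 411)/√[3378.11·(1/47 + 1/28)] = -2.378
df = n₁ + n₂ − 2 = 73
p-value = P(T ≤ -2.378) ≈ 0.0100
Since p ≈ 0.0100 < α = 0.1, reject H0; the evidence is statistically significant.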